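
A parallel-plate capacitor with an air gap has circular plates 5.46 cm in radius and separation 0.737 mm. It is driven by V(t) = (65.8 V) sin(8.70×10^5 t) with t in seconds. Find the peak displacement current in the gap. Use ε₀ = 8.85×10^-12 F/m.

6.44×10^-3 A

The displacement current equals the conduction current C dV/dt, which peaks at C V₀ ω.
With C = ε₀A/d = (8.85×10^-12)(9.366×10^-3)/(7.37×10^-4) = 1.125×10^-10 F and ω = 8.70×10^5 rad/s, I_d,max = (1.125×10^-10)(65.8)(8.70×10^5) = 6.44×10^-3 A.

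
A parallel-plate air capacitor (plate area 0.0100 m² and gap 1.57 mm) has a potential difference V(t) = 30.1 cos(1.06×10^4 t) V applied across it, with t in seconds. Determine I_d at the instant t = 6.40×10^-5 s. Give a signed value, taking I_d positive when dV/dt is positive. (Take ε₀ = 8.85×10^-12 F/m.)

dE/dt = (V₀ω/d)·−sin(ωt) with ωt = 0.6784 rad: (30.1)(1.06×10^4)(-0.6275)/(1.57×10^-3) = -1.275×10^8 V/(m·s).
I_d = ε₀ A dE/dt = (8.85×10^-12)(0.0100)(-1.275×10^8) = -1.13×10^-5 A.

-1.13×10^-5 A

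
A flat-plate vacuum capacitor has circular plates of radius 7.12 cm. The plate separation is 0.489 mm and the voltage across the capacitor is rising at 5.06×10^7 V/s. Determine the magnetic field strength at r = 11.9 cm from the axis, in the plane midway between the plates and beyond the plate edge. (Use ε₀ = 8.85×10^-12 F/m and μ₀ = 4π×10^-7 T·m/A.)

dE/dt = (dV/dt)/d = 1.035×10^11 V/(m·s); I_d = ε₀(πR²)(dE/dt) = (8.85×10^-12)(0.01593)(1.035×10^11) = 0.01459 A.
For r ≥ R the full I_d is enclosed: B = μ₀ I_d/(2πr) = (4π×10^-7)(0.01459)/(2π·0.119) = 2.45×10^-8 T.

2.45×10^-8 T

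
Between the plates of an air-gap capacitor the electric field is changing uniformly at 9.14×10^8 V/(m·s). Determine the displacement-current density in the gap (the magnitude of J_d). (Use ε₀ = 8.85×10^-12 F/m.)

8.09×10^-3 A/m²

J_d = ε₀ dE/dt = (8.85×10^-12)(9.14×10^8) = 8.09×10^-3 A/m².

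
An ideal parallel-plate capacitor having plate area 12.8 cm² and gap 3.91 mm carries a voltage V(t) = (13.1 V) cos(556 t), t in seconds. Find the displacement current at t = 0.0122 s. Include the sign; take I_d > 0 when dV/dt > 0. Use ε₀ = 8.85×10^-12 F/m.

-1.01×10^-8 A

dV/dt = (13.1)(556)·−sin(6.7832) = -3492 V/s.
I_d = C dV/dt with C = ε₀A/d = (8.85×10^-12)(1.28×10^-3)/(3.91×10^-3) = 2.897×10^-12 F, so I_d = (2.897×10^-12)(-3492) = -1.01×10^-8 A.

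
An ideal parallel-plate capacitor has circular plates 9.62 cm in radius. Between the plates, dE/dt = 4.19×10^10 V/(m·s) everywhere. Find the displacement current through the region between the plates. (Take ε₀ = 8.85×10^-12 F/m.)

The displacement current is ε₀ times dΦ_E/dt = ε₀ A dE/dt = (8.85×10^-12)(0.02907)(4.19×10^10) = 0.0108 A.

0.0108 A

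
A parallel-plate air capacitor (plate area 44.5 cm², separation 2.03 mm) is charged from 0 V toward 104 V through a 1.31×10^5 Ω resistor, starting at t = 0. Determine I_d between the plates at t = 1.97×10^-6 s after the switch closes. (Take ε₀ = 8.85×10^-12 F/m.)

3.66×10^-4 A

C = ε₀A/d = (8.85×10^-12)(4.45×10^-3)/(2.03×10^-3) = 1.940×10^-11 F and τ = RC = 2.541×10^-6 s. I_d in the gap equals the RC charging current.
I_d(t) = (V₀/R) e^(−t/τ) = 7.939×10^-4 · e^(−0.7753) = 3.66×10^-4 A.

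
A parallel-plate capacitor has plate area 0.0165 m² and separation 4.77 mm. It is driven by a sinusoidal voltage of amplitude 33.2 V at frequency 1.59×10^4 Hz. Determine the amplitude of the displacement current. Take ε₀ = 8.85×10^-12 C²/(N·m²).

C = ε₀A/d = (8.85×10^-12)(0.0165)/(4.77×10^-3) = 3.061×10^-11 F; ω = 2πf = 9.990×10^4 rad/s.
I_d = C dV/dt, so |I_d|_max = C V₀ ω = (3.061×10^-11)(33.2)(9.990×10^4) = 1.02×10^-4 A.

1.02×10^-4 A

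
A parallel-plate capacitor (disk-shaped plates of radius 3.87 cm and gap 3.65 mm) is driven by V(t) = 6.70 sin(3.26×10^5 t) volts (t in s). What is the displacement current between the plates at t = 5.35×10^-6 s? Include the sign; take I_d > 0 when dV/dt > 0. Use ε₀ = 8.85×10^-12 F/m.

-4.30×10^-6 A

C = ε₀A/d = (8.85×10^-12)(4.705×10^-3)/(3.65×10^-3) = 1.141×10^-11 F. dV/dt = V₀ω·cos(ωt); at ωt = 1.7441 rad this factor is -0.1724.
I_d = C dV/dt = (1.141×10^-11)(6.70)(3.26×10^5)(-0.1724) = -4.30×10^-6 A.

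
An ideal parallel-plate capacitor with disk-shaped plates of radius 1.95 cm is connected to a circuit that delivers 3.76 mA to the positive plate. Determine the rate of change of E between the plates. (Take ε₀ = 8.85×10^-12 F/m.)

The displacement current between the plates equals the conduction current, I_d = 3.76 mA.
Then dE/dt = I_d/(ε₀A) = 3.56×10^11 V/(m·s).

3.56×10^11 V/(m·s)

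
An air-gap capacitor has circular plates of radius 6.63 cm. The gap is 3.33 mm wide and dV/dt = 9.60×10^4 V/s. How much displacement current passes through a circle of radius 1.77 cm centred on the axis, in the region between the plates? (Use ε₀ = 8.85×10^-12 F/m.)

2.51×10^-7 A

With E = V/d, dE/dt = 2.883×10^7 V/(m·s) and πR² = 0.01381 m², giving I_d = ε₀ πR² dE/dt = 3.524×10^-6 A.
Through an area πr² the displacement current is I_d·(πr²/πR²) = I_d (r/R)² = 2.51×10^-7 A.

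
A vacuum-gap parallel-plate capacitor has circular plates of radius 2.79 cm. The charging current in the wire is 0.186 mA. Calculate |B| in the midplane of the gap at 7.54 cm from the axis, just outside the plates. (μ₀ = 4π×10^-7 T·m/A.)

4.93×10^-10 T

No conduction current crosses the gap, so I_d there equals the 1.86×10^-4 A in the leads.
For r ≥ R the full I_d is enclosed: B = μ₀ I_d/(2πr) = (4π×10^-7)(1.86×10^-4)/(2π·0.0754) = 4.93×10^-10 T.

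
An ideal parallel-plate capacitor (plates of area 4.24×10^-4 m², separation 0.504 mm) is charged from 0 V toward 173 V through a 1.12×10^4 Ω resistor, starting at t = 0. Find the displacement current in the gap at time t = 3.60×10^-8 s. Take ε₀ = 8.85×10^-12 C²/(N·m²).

0.0100 A

C = ε₀A/d = (8.85×10^-12)(4.24×10^-4)/(5.04×10^-4) = 7.445×10^-12 F and τ = RC = 8.338×10^-8 s. I_d in the gap equals the RC charging current.
I_d(t) = (V₀/R) e^(−t/τ) = 0.01545 · e^(−0.4318) = 0.0100 A.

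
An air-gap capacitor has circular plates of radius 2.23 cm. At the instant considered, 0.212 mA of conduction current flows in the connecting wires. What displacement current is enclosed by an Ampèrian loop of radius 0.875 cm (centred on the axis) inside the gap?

3.26×10^-5 A

No conduction current crosses the gap, so I_d there equals the 2.12×10^-4 A in the leads.
Through an area πr² the displacement current is I_d·(πr²/πR²) = I_d (r/R)² = 3.26×10^-5 A.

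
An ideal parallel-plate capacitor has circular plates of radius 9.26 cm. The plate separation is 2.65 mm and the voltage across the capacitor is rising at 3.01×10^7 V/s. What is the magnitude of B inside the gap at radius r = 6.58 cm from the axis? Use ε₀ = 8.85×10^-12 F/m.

4.16×10^-9 T

I_d = C dV/dt with C = ε₀πR²/d = 8.997×10^-11 F, so I_d = (8.997×10^-11)(3.01×10^7) = 2.708×10^-3 A.
∮B·dl = μ₀ I_d,enc with I_d,enc = I_d r²/R² = 1.367×10^-3 A; so B = μ₀ I_d,enc/(2πr) = 4.16×10^-9 T.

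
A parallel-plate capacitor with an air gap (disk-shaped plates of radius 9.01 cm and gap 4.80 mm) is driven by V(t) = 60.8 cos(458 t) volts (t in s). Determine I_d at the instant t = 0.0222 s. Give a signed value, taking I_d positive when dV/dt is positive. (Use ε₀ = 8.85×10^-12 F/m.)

dE/dt = (V₀ω/d)·−sin(ωt) with ωt = 10.1676 rad: (60.8)(458)(0.6764)/(4.80×10^-3) = 3.924×10^6 V/(m·s).
I_d = ε₀ A dE/dt = (8.85×10^-12)(0.02550)(3.924×10^6) = 8.86×10^-7 A.

8.86×10^-7 A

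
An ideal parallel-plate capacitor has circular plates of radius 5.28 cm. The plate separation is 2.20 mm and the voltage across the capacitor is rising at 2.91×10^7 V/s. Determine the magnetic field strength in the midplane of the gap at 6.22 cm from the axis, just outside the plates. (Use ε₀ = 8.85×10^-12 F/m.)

I_d = C dV/dt with C = ε₀πR²/d = 3.523×10^-11 F, so I_d = (3.523×10^-11)(2.91×10^7) = 1.025×10^-3 A.
For r ≥ R the full I_d is enclosed: B = μ₀ I_d/(2πr) = (4π×10^-7)(1.025×10^-3)/(2π·0.0622) = 3.30×10^-9 T.

3.30×10^-9 T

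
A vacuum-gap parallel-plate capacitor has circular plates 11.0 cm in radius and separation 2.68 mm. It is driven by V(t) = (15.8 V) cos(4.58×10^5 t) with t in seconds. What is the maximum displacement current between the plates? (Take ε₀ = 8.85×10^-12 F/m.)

The displacement current equals the conduction current C dV/dt, which peaks at C V₀ ω.
With C = ε₀A/d = (8.85×10^-12)(0.03801)/(2.68×10^-3) = 1.255×10^-10 F and ω = 4.58×10^5 rad/s, I_d,max = (1.255×10^-10)(15.8)(4.58×10^5) = 9.08×10^-4 A.

9.08×10^-4 A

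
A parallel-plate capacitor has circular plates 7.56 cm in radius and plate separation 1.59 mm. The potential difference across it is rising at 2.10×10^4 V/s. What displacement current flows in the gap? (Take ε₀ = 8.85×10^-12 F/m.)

2.10×10^-6 A

E = V/d so dE/dt = (dV/dt)/d = 1.321×10^7 V/(m·s), and I_d = ε₀ A dE/dt = (8.85×10^-12)(0.01796)(1.321×10^7) = 2.10×10^-6 A.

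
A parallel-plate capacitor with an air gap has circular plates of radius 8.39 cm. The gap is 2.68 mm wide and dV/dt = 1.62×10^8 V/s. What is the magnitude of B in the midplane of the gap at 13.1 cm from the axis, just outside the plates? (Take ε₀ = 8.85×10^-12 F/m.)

With E = V/d, dE/dt = 6.045×10^10 V/(m·s) and πR² = 0.02211 m², giving I_d = ε₀ πR² dE/dt = 0.01183 A.
Outside the plates the loop encloses all of I_d, so B·2πr = μ₀ I_d and B = 1.81×10^-8 T.

1.81×10^-8 T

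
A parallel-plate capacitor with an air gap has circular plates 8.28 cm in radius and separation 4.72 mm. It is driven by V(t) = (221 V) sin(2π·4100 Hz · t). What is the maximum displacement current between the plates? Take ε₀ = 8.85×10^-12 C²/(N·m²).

The displacement current equals the conduction current C dV/dt, which peaks at C V₀ ω.
With C = ε₀A/d = (8.85×10^-12)(0.02154)/(4.72×10^-3) = 4.039×10^-11 F and ω = 2πf = 2.576×10^4 rad/s, I_d,max = (4.039×10^-11)(221)(2.576×10^4) = 2.30×10^-4 A.

2.30×10^-4 A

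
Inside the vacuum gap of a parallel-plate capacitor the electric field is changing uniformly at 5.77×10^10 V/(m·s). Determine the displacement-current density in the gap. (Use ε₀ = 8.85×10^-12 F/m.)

J_d = ε₀ ∂E/∂t, so J_d = 0.511 A/m².

0.511 A/m²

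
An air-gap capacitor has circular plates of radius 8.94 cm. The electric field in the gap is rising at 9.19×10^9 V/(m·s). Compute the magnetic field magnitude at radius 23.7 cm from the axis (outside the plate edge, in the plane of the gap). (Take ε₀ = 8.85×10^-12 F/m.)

1.72×10^-9 T

Total displacement current: I_d = ε₀(πR²)(dE/dt) = (8.85×10^-12)(0.02511)(9.19×10^9) = 2.042×10^-3 A.
With r > R the enclosed displacement current is the full I_d; B = μ₀ I_d / (2πr) = 1.72×10^-9 T.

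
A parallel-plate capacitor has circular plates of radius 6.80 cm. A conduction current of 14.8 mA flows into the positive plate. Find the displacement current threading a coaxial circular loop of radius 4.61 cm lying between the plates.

No conduction current crosses the gap, so I_d there equals the 0.0148 A in the leads.
The field is uniform, so I_d,enc = I_d (r/R)² = (0.0148)(4.61/6.80)² = 6.80×10^-3 A.

6.80×10^-3 A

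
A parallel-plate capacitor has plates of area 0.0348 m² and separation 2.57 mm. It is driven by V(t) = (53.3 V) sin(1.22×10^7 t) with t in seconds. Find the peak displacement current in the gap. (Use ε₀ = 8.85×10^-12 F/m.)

(dE/dt)_max = V₀ω/d = 2.530×10^11 V/(m·s); ω = 1.22×10^7 rad/s.
I_d,max = ε₀ A (dE/dt)_max = (8.85×10^-12)(0.0348)(2.530×10^11) = 0.0779 A.

0.0779 A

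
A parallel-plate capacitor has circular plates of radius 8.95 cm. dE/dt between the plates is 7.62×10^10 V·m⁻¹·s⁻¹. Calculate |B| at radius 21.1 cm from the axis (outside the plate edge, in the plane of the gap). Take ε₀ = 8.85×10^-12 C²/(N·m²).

1.61×10^-8 T

Through the whole plate area (πR² = 0.02516 m²), I_d = ε₀ πR² dE/dt = 0.01697 A.
For r ≥ R the full I_d is enclosed: B = μ₀ I_d/(2πr) = (4π×10^-7)(0.01697)/(2π·0.211) = 1.61×10^-8 T.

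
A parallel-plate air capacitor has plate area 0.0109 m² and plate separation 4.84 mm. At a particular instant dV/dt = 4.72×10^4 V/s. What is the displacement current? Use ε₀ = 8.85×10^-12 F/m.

9.41×10^-7 A

C = ε₀A/d = (8.85×10^-12)(0.0109)/(4.84×10^-3) = 1.993×10^-11 F.
I_d = C dV/dt = (1.993×10^-11)(4.72×10^4) = 9.41×10^-7 A.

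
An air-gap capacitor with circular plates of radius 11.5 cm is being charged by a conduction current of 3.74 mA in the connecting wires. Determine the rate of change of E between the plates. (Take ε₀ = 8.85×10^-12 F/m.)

1.02×10^10 V/(m·s)

The displacement current between the plates equals the conduction current, I_d = 3.74 mA.
Since I_d = ε₀ A dE/dt, dE/dt = I_d/(ε₀A) = (3.74×10^-3)/((8.85×10^-12)(0.04155)) = 1.02×10^10 V/(m·s).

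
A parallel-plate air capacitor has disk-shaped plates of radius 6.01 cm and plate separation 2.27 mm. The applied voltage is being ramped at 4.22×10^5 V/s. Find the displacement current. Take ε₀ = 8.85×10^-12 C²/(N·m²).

E = V/d so dE/dt = (dV/dt)/d = 1.859×10^8 V/(m·s), and I_d = ε₀ A dE/dt = (8.85×10^-12)(0.01135)(1.859×10^8) = 1.87×10^-5 A.

1.87×10^-5 A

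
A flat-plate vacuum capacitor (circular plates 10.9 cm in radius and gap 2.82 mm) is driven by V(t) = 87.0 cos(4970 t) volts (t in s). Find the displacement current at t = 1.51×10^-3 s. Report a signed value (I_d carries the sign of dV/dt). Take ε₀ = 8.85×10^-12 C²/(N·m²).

-4.76×10^-5 A

C = ε₀A/d = (8.85×10^-12)(0.03733)/(2.82×10^-3) = 1.172×10^-10 F. dV/dt = V₀ω·−sin(ωt); at ωt = 7.5047 rad this factor is -0.9396.
I_d = C dV/dt = (1.172×10^-10)(87.0)(4970)(-0.9396) = -4.76×10^-5 A.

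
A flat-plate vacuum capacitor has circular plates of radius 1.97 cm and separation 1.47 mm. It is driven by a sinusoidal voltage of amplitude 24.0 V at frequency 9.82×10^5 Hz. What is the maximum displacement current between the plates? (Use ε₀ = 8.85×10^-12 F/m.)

The displacement current equals the conduction current C dV/dt, which peaks at C V₀ ω.
With C = ε₀A/d = (8.85×10^-12)(1.219×10^-3)/(1.47×10^-3) = 7.339×10^-12 F and ω = 2πf = 6.170×10^6 rad/s, I_d,max = (7.339×10^-12)(24.0)(6.170×10^6) = 1.09×10^-3 A.

1.09×10^-3 A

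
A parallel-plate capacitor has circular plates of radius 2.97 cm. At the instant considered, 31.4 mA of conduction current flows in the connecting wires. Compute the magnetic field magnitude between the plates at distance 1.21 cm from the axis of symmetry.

No conduction current crosses the gap, so I_d there equals the 0.0314 A in the leads.
An Ampèrian loop of radius r encloses a fraction (r/R)² of I_d. Then B·2πr = μ₀ I_d (r/R)², giving B = μ₀ I_d r/(2πR²) = 8.61×10^-8 T.

8.61×10^-8 T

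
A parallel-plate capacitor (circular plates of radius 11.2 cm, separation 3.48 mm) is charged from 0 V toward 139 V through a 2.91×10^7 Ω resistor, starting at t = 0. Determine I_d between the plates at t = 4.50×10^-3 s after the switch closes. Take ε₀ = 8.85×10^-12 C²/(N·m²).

C = ε₀A/d = (8.85×10^-12)(0.03941)/(3.48×10^-3) = 1.002×10^-10 F, so τ = RC = 2.916×10^-3 s.
The conduction current is I(t) = (V₀/R) e^(−t/τ), and the displacement current between the plates equals it.
t/τ = 1.543; I_d = (139/2.91×10^7) · e^(−1.543) = (4.777×10^-6)(0.2137) = 1.02×10^-6 A.

1.02×10^-6 A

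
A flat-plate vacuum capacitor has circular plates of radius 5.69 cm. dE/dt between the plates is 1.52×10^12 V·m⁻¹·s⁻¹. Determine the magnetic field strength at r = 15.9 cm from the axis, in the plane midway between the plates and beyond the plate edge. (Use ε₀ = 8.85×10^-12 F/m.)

1.72×10^-7 T

I_d = ε₀ dΦ_E/dt = ε₀ πR² (dE/dt) = (8.85×10^-12)(0.01017)(1.52×10^12) = 0.1368 A through the full plate area.
For r ≥ R the full I_d is enclosed: B = μ₀ I_d/(2πr) = (4π×10^-7)(0.1368)/(2π·0.159) = 1.72×10^-7 T.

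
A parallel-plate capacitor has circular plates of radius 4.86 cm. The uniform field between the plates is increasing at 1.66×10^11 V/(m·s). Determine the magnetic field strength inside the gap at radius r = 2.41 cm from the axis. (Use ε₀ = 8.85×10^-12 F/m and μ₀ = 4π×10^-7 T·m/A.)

Total displacement current: I_d = ε₀(πR²)(dE/dt) = (8.85×10^-12)(7.420×10^-3)(1.66×10^11) = 0.01090 A.
An Ampèrian loop of radius r encloses a fraction (r/R)² of I_d. Then B·2πr = μ₀ I_d (r/R)², giving B = μ₀ I_d r/(2πR²) = 2.22×10^-8 T.

2.22×10^-8 T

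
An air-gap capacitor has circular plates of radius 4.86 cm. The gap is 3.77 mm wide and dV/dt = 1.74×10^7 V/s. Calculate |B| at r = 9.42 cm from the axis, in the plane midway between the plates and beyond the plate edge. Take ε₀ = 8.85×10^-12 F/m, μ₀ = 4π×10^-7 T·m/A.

6.44×10^-10 T

dE/dt = (dV/dt)/d = 4.615×10^9 V/(m·s); I_d = ε₀(πR²)(dE/dt) = (8.85×10^-12)(7.420×10^-3)(4.615×10^9) = 3.031×10^-4 A.
For r ≥ R the full I_d is enclosed: B = μ₀ I_d/(2πr) = (4π×10^-7)(3.031×10^-4)/(2π·0.0942) = 6.44×10^-10 T.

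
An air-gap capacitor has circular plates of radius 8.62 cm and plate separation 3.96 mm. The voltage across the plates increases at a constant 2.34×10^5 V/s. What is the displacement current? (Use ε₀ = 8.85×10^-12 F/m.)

1.22×10^-5 A

C = ε₀A/d = (8.85×10^-12)(0.02334)/(3.96×10^-3) = 5.216×10^-11 F.
I_d = C dV/dt = (5.216×10^-11)(2.34×10^5) = 1.22×10^-5 A.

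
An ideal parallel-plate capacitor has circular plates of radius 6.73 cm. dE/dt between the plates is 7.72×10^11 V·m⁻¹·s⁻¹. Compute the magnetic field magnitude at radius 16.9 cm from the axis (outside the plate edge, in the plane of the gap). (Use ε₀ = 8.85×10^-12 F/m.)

1.15×10^-7 T

I_d = ε₀ dΦ_E/dt = ε₀ πR² (dE/dt) = (8.85×10^-12)(0.01423)(7.72×10^11) = 0.09722 A through the full plate area.
With r > R the enclosed displacement current is the full I_d; B = μ₀ I_d / (2πr) = 1.15×10^-7 T.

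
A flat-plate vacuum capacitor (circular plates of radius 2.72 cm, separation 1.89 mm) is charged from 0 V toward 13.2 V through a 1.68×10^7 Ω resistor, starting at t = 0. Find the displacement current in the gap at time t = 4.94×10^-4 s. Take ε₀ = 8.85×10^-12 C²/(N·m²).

5.27×10^-8 A

C = ε₀A/d = (8.85×10^-12)(2.324×10^-3)/(1.89×10^-3) = 1.088×10^-11 F, so τ = RC = 1.828×10^-4 s.
The conduction current is I(t) = (V₀/R) e^(−t/τ), and the displacement current between the plates equals it.
t/τ = 2.702; I_d = (13.2/1.68×10^7) · e^(−2.702) = (7.857×10^-7)(0.06707) = 5.27×10^-8 A.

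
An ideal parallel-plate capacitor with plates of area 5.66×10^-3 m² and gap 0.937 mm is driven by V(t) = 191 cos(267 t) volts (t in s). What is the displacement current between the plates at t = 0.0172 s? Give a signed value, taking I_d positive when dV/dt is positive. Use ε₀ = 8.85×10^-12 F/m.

2.71×10^-6 A

dV/dt = (191)(267)·−sin(4.5924) = 5.063×10^4 V/s.
I_d = C dV/dt with C = ε₀A/d = (8.85×10^-12)(5.66×10^-3)/(9.37×10^-4) = 5.346×10^-11 F, so I_d = (5.346×10^-11)(5.063×10^4) = 2.71×10^-6 A.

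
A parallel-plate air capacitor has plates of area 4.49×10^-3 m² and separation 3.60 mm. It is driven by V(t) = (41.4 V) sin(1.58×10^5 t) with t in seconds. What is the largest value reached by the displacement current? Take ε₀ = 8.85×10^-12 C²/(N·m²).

7.22×10^-5 A

C = ε₀A/d = (8.85×10^-12)(4.49×10^-3)/(3.60×10^-3) = 1.104×10^-11 F; ω = 1.58×10^5 rad/s.
I_d = C dV/dt, so |I_d|_max = C V₀ ω = (1.104×10^-11)(41.4)(1.58×10^5) = 7.22×10^-5 A.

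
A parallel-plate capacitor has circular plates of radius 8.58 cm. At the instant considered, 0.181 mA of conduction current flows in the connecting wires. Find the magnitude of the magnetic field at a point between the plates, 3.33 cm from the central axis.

By continuity the displacement current in the gap matches the conduction current: I_d = 1.81×10^-4 A.
An Ampèrian loop of radius r encloses a fraction (r/R)² of I_d. Then B·2πr = μ₀ I_d (r/R)², giving B = μ₀ I_d r/(2πR²) = 1.64×10^-10 T.

1.64×10^-10 T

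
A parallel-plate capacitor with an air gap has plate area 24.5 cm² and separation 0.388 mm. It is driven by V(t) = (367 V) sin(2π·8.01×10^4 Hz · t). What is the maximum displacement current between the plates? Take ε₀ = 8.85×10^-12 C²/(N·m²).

C = ε₀A/d = (8.85×10^-12)(2.45×10^-3)/(3.88×10^-4) = 5.588×10^-11 F; ω = 2πf = 5.033×10^5 rad/s.
I_d = C dV/dt, so |I_d|_max = C V₀ ω = (5.588×10^-11)(367)(5.033×10^5) = 0.0103 A.

0.0103 A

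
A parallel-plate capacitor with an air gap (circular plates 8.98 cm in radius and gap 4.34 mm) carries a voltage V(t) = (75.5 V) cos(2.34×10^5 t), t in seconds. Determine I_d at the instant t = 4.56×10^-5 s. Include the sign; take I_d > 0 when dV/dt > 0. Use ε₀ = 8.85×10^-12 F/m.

dE/dt = (V₀ω/d)·−sin(ωt) with ωt = 10.6704 rad: (75.5)(2.34×10^5)(0.9476)/(4.34×10^-3) = 3.857×10^9 V/(m·s).
I_d = ε₀ A dE/dt = (8.85×10^-12)(0.02533)(3.857×10^9) = 8.65×10^-4 A.

8.65×10^-4 A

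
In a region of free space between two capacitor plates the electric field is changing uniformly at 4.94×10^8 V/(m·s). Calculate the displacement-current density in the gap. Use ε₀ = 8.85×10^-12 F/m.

4.37×10^-3 A/m²

J_d = ε₀ dE/dt = (8.85×10^-12)(4.94×10^8) = 4.37×10^-3 A/m².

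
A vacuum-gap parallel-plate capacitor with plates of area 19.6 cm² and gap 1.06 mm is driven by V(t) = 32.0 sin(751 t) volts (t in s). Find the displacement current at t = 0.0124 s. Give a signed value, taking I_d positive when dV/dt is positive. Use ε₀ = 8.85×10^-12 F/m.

C = ε₀A/d = (8.85×10^-12)(1.96×10^-3)/(1.06×10^-3) = 1.636×10^-11 F. dV/dt = V₀ω·cos(ωt); at ωt = 9.3124 rad this factor is -0.9937.
I_d = C dV/dt = (1.636×10^-11)(32.0)(751)(-0.9937) = -3.91×10^-7 A.

-3.91×10^-7 A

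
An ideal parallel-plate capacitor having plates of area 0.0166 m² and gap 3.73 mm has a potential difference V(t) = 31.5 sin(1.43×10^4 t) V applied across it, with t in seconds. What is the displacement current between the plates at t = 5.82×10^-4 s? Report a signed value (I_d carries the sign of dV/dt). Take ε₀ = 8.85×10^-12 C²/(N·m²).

dE/dt = (V₀ω/d)·cos(ωt) with ωt = 8.3226 rad: (31.5)(1.43×10^4)(-0.4517)/(3.73×10^-3) = -5.455×10^7 V/(m·s).
I_d = ε₀ A dE/dt = (8.85×10^-12)(0.0166)(-5.455×10^7) = -8.01×10^-6 A.

-8.01×10^-6 A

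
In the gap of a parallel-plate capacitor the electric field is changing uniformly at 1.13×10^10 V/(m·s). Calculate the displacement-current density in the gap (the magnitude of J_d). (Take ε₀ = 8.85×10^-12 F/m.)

J_d = ε₀ ∂E/∂t, so J_d = 0.100 A/m².

0.100 A/m²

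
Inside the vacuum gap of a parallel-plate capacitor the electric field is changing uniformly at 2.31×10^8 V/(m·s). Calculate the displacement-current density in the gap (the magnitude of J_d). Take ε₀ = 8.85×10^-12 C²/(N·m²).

J_d = ε₀ ∂E/∂t, so J_d = 2.04×10^-3 A/m².

2.04×10^-3 A/m²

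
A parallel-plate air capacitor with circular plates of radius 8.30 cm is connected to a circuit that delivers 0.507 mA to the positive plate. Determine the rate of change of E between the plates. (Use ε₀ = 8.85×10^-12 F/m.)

By continuity, I_d in the gap equals the 0.507 mA flowing in the wire.
Then dE/dt = I_d/(ε₀A) = 2.65×10^9 V/(m·s).

2.65×10^9 V/(m·s)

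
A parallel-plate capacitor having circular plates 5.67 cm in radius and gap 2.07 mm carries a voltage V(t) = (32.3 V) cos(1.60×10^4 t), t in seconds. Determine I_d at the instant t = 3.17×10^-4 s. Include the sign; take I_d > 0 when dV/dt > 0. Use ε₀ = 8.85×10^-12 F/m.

2.09×10^-5 A

C = ε₀A/d = (8.85×10^-12)(0.01010)/(2.07×10^-3) = 4.318×10^-11 F. dV/dt = V₀ω·−sin(ωt); at ωt = 5.072 rad this factor is 0.9360.
I_d = C dV/dt = (4.318×10^-11)(32.3)(1.60×10^4)(0.9360) = 2.09×10^-5 A.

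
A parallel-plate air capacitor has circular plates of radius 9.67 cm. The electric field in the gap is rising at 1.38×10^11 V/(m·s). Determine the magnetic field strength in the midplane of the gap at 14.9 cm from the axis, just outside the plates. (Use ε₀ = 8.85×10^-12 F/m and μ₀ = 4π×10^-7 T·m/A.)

4.82×10^-8 T

I_d = ε₀ dΦ_E/dt = ε₀ πR² (dE/dt) = (8.85×10^-12)(0.02938)(1.38×10^11) = 0.03588 A through the full plate area.
For r ≥ R the full I_d is enclosed: B = μ₀ I_d/(2πr) = (4π×10^-7)(0.03588)/(2π·0.149) = 4.82×10^-8 T.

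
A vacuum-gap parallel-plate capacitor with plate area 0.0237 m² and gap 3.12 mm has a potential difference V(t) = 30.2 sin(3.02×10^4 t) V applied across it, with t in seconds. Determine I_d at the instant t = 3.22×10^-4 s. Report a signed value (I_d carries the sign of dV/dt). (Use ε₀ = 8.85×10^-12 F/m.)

-5.86×10^-5 A

C = ε₀A/d = (8.85×10^-12)(0.0237)/(3.12×10^-3) = 6.723×10^-11 F. dV/dt = V₀ω·cos(ωt); at ωt = 9.7244 rad this factor is -0.9554.
I_d = C dV/dt = (6.723×10^-11)(30.2)(3.02×10^4)(-0.9554) = -5.86×10^-5 A.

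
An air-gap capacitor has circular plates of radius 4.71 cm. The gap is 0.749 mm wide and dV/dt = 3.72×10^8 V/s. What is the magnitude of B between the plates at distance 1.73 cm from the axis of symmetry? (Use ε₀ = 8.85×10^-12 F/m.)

4.78×10^-8 T

With E = V/d, dE/dt = 4.967×10^11 V/(m·s) and πR² = 6.969×10^-3 m², giving I_d = ε₀ πR² dE/dt = 0.03063 A.
An Ampèrian loop of radius r encloses a fraction (r/R)² of I_d. Then B·2πr = μ₀ I_d (r/R)², giving B = μ₀ I_d r/(2πR²) = 4.78×10^-8 T.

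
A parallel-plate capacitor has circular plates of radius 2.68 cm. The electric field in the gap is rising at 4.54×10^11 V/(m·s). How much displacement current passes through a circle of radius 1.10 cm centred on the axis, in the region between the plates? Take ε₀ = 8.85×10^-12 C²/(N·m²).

1.53×10^-3 A

Total displacement current: I_d = ε₀(πR²)(dE/dt) = (8.85×10^-12)(2.256×10^-3)(4.54×10^11) = 9.064×10^-3 A.
Since J_d is uniform, the enclosed fraction is (r/R)² = 0.1685, giving I_d,enc = 1.53×10^-3 A.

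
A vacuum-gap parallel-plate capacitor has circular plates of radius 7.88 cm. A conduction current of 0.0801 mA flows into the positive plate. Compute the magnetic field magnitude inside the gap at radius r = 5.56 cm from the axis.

No conduction current crosses the gap, so I_d there equals the 8.01×10^-5 A in the leads.
For r < R the Ampère–Maxwell law gives B(2πr) = μ₀ I_d (r²/R²), so B = μ₀ I_d r/(2πR²) = (4π×10^-7)(8.01×10^-5)(0.0556)/(2π·0.0788²) = 1.43×10^-10 T.

1.43×10^-10 T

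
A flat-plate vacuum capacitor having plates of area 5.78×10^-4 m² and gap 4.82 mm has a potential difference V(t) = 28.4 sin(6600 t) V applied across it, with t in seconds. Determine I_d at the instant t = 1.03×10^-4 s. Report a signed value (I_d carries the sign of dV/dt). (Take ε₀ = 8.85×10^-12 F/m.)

dV/dt = (28.4)(6600)·cos(0.6798) = 1.458×10^5 V/s.
I_d = C dV/dt with C = ε₀A/d = (8.85×10^-12)(5.78×10^-4)/(4.82×10^-3) = 1.061×10^-12 F, so I_d = (1.061×10^-12)(1.458×10^5) = 1.55×10^-7 A.

1.55×10^-7 A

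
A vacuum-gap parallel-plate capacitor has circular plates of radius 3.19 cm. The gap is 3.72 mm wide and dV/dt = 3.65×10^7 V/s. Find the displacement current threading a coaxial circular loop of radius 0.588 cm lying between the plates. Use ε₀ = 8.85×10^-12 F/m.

With E = V/d, dE/dt = 9.812×10^9 V/(m·s) and πR² = 3.197×10^-3 m², giving I_d = ε₀ πR² dE/dt = 2.776×10^-4 A.
Since J_d is uniform, the enclosed fraction is (r/R)² = 0.03398, giving I_d,enc = 9.43×10^-6 A.

9.43×10^-6 A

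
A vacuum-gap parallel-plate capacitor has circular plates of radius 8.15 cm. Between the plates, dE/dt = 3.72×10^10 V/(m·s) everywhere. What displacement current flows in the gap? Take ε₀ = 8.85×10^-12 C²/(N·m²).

6.87×10^-3 A

I_d = ε₀ A (dE/dt) = (8.85×10^-12)(0.02087 m²)(3.72×10^10) = 6.87×10^-3 A.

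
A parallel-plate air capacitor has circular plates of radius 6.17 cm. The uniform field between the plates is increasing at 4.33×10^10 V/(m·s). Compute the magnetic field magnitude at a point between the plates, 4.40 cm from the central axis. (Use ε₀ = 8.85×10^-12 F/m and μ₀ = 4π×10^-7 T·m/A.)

Through the whole plate area (πR² = 0.01196 m²), I_d = ε₀ πR² dE/dt = 4.583×10^-3 A.
For r < R the Ampère–Maxwell law gives B(2πr) = μ₀ I_d (r²/R²), so B = μ₀ I_d r/(2πR²) = (4π×10^-7)(4.583×10^-3)(0.0440)/(2π·0.0617²) = 1.06×10^-8 T.

1.06×10^-8 T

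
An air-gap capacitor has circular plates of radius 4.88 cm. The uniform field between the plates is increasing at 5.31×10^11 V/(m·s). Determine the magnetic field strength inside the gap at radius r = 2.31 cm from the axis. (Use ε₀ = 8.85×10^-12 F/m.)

Through the whole plate area (πR² = 7.482×10^-3 m²), I_d = ε₀ πR² dE/dt = 0.03516 A.
For r < R the Ampère–Maxwell law gives B(2πr) = μ₀ I_d (r²/R²), so B = μ₀ I_d r/(2πR²) = (4π×10^-7)(0.03516)(0.0231)/(2π·0.0488²) = 6.82×10^-8 T.

6.82×10^-8 T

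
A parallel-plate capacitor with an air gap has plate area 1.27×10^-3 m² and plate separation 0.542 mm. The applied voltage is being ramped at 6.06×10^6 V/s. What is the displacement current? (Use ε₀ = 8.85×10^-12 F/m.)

E = V/d so dE/dt = (dV/dt)/d = 1.118×10^10 V/(m·s), and I_d = ε₀ A dE/dt = (8.85×10^-12)(1.27×10^-3)(1.118×10^10) = 1.26×10^-4 A.

1.26×10^-4 A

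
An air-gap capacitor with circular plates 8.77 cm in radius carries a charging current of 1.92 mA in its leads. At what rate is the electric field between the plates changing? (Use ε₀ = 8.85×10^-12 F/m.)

By continuity, I_d in the gap equals the 1.92 mA flowing in the wire.
Since I_d = ε₀ A dE/dt, dE/dt = I_d/(ε₀A) = (1.92×10^-3)/((8.85×10^-12)(0.02416)) = 8.98×10^9 V/(m·s).

8.98×10^9 V/(m·s)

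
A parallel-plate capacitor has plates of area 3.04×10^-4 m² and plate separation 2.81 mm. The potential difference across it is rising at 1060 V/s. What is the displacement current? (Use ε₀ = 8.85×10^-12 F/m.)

The displacement current equals the charging current C dV/dt. With C = ε₀A/d = (8.85×10^-12)(3.04×10^-4)/(2.81×10^-3) = 9.574×10^-13 F, I_d = (9.574×10^-13)(1060) = 1.01×10^-9 A.

1.01×10^-9 A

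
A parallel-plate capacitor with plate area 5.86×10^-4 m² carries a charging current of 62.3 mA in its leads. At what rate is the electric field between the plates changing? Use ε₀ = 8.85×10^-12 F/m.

1.20×10^13 V/(m·s)

The displacement current between the plates equals the conduction current, I_d = 62.3 mA.
Then dE/dt = I_d/(ε₀A) = 1.20×10^13 V/(m·s).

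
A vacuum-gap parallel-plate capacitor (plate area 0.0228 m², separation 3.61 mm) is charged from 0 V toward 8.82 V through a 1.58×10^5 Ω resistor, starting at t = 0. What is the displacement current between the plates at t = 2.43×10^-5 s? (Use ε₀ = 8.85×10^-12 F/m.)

C = ε₀A/d = (8.85×10^-12)(0.0228)/(3.61×10^-3) = 5.589×10^-11 F and τ = RC = 8.831×10^-6 s. I_d in the gap equals the RC charging current.
I_d(t) = (V₀/R) e^(−t/τ) = 5.582×10^-5 · e^(−2.752) = 3.56×10^-6 A.

3.56×10^-6 A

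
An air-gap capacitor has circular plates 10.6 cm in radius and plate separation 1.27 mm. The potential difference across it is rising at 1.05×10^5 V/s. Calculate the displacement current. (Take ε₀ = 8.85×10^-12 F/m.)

C = ε₀A/d = (8.85×10^-12)(0.03530)/(1.27×10^-3) = 2.460×10^-10 F.
I_d = C dV/dt = (2.460×10^-10)(1.05×10^5) = 2.58×10^-5 A.

2.58×10^-5 A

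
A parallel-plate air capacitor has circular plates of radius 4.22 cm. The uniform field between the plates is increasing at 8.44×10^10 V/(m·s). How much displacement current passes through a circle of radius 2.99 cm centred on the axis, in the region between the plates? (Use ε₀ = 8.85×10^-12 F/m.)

I_d = ε₀ dΦ_E/dt = ε₀ πR² (dE/dt) = (8.85×10^-12)(5.595×10^-3)(8.44×10^10) = 4.179×10^-3 A through the full plate area.
The field is uniform, so I_d,enc = I_d (r/R)² = (4.179×10^-3)(2.99/4.22)² = 2.10×10^-3 A.

2.10×10^-3 A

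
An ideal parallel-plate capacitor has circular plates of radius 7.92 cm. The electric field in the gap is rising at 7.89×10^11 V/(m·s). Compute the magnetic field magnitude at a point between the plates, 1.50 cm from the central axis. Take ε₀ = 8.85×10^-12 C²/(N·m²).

Through the whole plate area (πR² = 0.01971 m²), I_d = ε₀ πR² dE/dt = 0.1376 A.
For r < R the Ampère–Maxwell law gives B(2πr) = μ₀ I_d (r²/R²), so B = μ₀ I_d r/(2πR²) = (4π×10^-7)(0.1376)(0.0150)/(2π·0.0792²) = 6.58×10^-8 T.

6.58×10^-8 T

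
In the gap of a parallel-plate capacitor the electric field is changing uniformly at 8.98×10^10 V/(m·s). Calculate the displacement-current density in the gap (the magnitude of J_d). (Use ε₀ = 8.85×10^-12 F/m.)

0.795 A/m²

J_d = ε₀ dE/dt = (8.85×10^-12)(8.98×10^10) = 0.795 A/m².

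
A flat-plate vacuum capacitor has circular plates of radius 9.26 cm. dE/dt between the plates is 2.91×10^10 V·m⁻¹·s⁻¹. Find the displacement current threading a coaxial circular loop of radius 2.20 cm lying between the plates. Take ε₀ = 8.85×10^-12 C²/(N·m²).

3.92×10^-4 A

I_d = ε₀ dΦ_E/dt = ε₀ πR² (dE/dt) = (8.85×10^-12)(0.02694)(2.91×10^10) = 6.938×10^-3 A through the full plate area.
Through an area πr² the displacement current is I_d·(πr²/πR²) = I_d (r/R)² = 3.92×10^-4 A.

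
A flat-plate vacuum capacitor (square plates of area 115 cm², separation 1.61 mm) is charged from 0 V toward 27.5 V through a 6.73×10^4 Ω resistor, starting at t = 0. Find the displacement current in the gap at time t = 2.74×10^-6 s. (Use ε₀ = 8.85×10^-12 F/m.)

C = ε₀A/d = (8.85×10^-12)(0.0115)/(1.61×10^-3) = 6.321×10^-11 F, so τ = RC = 4.254×10^-6 s.
The conduction current is I(t) = (V₀/R) e^(−t/τ), and the displacement current between the plates equals it.
t/τ = 0.6441; I_d = (27.5/6.73×10^4) · e^(−0.6441) = (4.086×10^-4)(0.5251) = 2.15×10^-4 A.

2.15×10^-4 A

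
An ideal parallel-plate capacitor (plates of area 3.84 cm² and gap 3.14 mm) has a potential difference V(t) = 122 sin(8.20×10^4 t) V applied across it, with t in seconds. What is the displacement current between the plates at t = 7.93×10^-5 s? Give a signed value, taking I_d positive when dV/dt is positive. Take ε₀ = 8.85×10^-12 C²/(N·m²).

dE/dt = (V₀ω/d)·cos(ωt) with ωt = 6.5026 rad: (122)(8.20×10^4)(0.9760)/(3.14×10^-3) = 3.110×10^9 V/(m·s).
I_d = ε₀ A dE/dt = (8.85×10^-12)(3.84×10^-4)(3.110×10^9) = 1.06×10^-5 A.

1.06×10^-5 A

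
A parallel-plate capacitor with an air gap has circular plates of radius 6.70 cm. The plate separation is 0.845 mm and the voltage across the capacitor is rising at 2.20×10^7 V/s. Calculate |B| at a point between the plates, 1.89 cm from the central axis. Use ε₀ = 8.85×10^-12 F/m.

dE/dt = (dV/dt)/d = 2.604×10^10 V/(m·s); I_d = ε₀(πR²)(dE/dt) = (8.85×10^-12)(0.01410)(2.604×10^10) = 3.249×10^-3 A.
∮B·dl = μ₀ I_d,enc with I_d,enc = I_d r²/R² = 2.585×10^-4 A; so B = μ₀ I_d,enc/(2πr) = 2.74×10^-9 T.

2.74×10^-9 T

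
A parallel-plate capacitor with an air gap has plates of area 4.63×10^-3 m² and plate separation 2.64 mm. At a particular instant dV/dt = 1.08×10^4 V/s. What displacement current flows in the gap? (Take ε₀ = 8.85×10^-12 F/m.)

1.68×10^-7 A

E = V/d so dE/dt = (dV/dt)/d = 4.091×10^6 V/(m·s), and I_d = ε₀ A dE/dt = (8.85×10^-12)(4.63×10^-3)(4.091×10^6) = 1.68×10^-7 A.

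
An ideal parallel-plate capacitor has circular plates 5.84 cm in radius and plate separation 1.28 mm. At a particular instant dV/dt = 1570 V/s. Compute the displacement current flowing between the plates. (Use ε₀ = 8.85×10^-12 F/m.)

E = V/d so dE/dt = (dV/dt)/d = 1.227×10^6 V/(m·s), and I_d = ε₀ A dE/dt = (8.85×10^-12)(0.01071)(1.227×10^6) = 1.16×10^-7 A.

1.16×10^-7 A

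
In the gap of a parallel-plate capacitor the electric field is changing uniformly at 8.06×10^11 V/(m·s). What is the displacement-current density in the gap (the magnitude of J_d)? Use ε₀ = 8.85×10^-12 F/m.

J_d = ε₀ ∂E/∂t, so J_d = 7.13 A/m².

7.13 A/m²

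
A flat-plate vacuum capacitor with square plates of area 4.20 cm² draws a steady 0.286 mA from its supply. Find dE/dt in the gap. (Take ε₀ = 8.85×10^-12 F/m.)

7.69×10^10 V/(m·s)

By continuity, I_d in the gap equals the 0.286 mA flowing in the wire.
Then dE/dt = I_d/(ε₀A) = 7.69×10^10 V/(m·s).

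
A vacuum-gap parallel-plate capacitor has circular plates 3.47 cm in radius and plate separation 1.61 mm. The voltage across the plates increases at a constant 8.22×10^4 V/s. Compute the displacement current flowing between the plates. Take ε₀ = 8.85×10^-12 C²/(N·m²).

The field between the plates is E = V/d, so dE/dt = (8.22×10^4)/(1.61×10^-3 m) = 5.106×10^7 V/(m·s).
I_d = ε₀ A (dE/dt) = (8.85×10^-12)(3.783×10^-3)(5.106×10^7) = 1.71×10^-6 A.

1.71×10^-6 A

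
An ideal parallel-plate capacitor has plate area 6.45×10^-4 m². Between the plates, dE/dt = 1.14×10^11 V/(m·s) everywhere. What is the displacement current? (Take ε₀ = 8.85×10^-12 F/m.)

6.51×10^-4 A

With a uniform field, Φ_E = EA, so I_d = ε₀ A dE/dt = 6.51×10^-4 A.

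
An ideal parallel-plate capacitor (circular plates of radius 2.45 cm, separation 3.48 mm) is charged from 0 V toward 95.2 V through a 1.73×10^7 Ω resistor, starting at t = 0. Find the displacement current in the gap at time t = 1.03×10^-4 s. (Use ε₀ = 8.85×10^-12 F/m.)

C = ε₀A/d = (8.85×10^-12)(1.886×10^-3)/(3.48×10^-3) = 4.796×10^-12 F, so τ = RC = 8.297×10^-5 s.
The conduction current is I(t) = (V₀/R) e^(−t/τ), and the displacement current between the plates equals it.
t/τ = 1.241; I_d = (95.2/1.73×10^7) · e^(−1.241) = (5.503×10^-6)(0.2891) = 1.59×10^-6 A.

1.59×10^-6 A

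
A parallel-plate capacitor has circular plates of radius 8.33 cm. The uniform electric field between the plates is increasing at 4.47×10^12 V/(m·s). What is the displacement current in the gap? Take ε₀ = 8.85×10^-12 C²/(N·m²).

The displacement current is ε₀ times dΦ_E/dt = ε₀ A dE/dt = (8.85×10^-12)(0.02180)(4.47×10^12) = 0.862 A.

0.862 A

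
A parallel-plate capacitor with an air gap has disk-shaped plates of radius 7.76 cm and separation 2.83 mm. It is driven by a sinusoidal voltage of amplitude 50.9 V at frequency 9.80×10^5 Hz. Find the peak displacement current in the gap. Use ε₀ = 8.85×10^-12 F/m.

0.0185 A

C = ε₀A/d = (8.85×10^-12)(0.01892)/(2.83×10^-3) = 5.917×10^-11 F; ω = 2πf = 6.158×10^6 rad/s.
I_d = C dV/dt, so |I_d|_max = C V₀ ω = (5.917×10^-11)(50.9)(6.158×10^6) = 0.0185 A.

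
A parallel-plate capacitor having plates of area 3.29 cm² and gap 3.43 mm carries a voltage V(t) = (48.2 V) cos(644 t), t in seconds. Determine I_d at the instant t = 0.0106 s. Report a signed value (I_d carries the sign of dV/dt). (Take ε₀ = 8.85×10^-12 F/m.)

-1.36×10^-8 A

C = ε₀A/d = (8.85×10^-12)(3.29×10^-4)/(3.43×10^-3) = 8.489×10^-13 F. dV/dt = V₀ω·−sin(ωt); at ωt = 6.8264 rad this factor is -0.5169.
I_d = C dV/dt = (8.489×10^-13)(48.2)(644)(-0.5169) = -1.36×10^-8 A.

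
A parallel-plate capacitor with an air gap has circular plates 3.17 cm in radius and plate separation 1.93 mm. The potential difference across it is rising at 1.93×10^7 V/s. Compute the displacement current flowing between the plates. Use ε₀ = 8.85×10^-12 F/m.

The displacement current equals the charging current C dV/dt. With C = ε₀A/d = (8.85×10^-12)(3.157×10^-3)/(1.93×10^-3) = 1.448×10^-11 F, I_d = (1.448×10^-11)(1.93×10^7) = 2.79×10^-4 A.

2.79×10^-4 A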